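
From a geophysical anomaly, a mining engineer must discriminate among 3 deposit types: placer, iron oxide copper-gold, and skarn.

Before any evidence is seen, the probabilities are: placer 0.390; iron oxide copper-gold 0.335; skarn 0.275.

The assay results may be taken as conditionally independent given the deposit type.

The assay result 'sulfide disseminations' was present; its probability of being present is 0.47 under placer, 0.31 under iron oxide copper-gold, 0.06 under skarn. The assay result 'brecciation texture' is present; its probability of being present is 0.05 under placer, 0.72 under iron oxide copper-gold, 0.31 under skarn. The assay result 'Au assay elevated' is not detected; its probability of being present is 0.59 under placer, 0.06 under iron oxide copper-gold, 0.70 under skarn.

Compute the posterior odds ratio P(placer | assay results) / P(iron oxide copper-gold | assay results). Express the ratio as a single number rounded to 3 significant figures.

0.0535

Posterior odds equal prior odds times the likelihood ratio; only the two competing hypotheses matter (using 1 − P(present | H) for each absent assay result).
  placer: 0.390 × 0.47 × 0.05 × (1 − 0.59) = 0.0037576
  iron oxide copper-gold: 0.335 × 0.31 × 0.72 × (1 − 0.06) = 0.070286
Posterior odds = 0.0037576 / 0.070286 ≈ 0.0535.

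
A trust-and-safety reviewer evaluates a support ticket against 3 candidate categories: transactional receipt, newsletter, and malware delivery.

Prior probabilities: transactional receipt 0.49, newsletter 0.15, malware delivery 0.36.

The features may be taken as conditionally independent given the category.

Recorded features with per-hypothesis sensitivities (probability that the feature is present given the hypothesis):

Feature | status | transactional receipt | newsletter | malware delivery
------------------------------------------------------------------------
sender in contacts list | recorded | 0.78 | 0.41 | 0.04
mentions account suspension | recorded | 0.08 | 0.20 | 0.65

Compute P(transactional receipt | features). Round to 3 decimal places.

0.585

For each hypothesis, the unnormalized posterior weight is prior × product of the feature likelihoods:
  transactional receipt: 0.49 × 0.78 × 0.08 = 0.030576
  newsletter: 0.15 × 0.41 × 0.20 = 0.0123
  malware delivery: 0.36 × 0.04 × 0.65 = 0.00936
Normalizing constant Z = 0.030576 + 0.0123 + 0.00936 = 0.052236.
P(transactional receipt | evidence) = 0.030576 / 0.052236 ≈ 0.585.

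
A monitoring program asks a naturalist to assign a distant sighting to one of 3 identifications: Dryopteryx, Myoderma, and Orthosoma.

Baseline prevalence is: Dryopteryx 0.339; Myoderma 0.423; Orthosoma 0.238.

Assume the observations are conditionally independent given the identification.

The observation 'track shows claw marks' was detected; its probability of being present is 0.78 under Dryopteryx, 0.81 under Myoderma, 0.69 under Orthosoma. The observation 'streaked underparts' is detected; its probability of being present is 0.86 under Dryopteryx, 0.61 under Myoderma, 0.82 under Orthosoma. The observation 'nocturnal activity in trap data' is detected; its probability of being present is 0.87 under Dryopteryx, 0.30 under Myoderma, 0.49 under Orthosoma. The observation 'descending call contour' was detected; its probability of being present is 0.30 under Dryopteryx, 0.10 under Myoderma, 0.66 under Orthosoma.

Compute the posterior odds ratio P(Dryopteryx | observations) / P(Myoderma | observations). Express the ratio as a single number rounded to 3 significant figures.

9.47

Posterior odds equal prior odds times the likelihood ratio; only the two competing hypotheses matter.
  Dryopteryx: 0.339 × 0.78 × 0.86 × 0.87 × 0.30 = 0.059352
  Myoderma: 0.423 × 0.81 × 0.61 × 0.30 × 0.10 = 0.0062701
Odds(Dryopteryx : Myoderma) = 0.059352 / 0.0062701 ≈ 9.47.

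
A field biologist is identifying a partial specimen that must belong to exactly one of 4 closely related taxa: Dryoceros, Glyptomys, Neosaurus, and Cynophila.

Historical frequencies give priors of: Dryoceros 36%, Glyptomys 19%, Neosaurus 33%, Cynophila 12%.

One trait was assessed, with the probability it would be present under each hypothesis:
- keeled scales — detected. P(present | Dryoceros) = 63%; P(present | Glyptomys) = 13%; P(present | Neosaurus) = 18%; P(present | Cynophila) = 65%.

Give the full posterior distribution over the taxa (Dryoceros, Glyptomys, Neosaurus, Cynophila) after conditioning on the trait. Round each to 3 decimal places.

Multiply each prior by the likelihood of the trait:
  Dryoceros: 0.36 × 0.63 = 0.2268
  Glyptomys: 0.19 × 0.13 = 0.0247
  Neosaurus: 0.33 × 0.18 = 0.0594
  Cynophila: 0.12 × 0.65 = 0.078
Normalizing constant Z = 0.2268 + 0.0247 + 0.0594 + 0.078 = 0.3889.
P(Dryoceros | evidence) = 0.2268 / 0.3889 ≈ 0.583
P(Glyptomys | evidence) = 0.0247 / 0.3889 ≈ 0.064
P(Neosaurus | evidence) = 0.0594 / 0.3889 ≈ 0.153
P(Cynophila | evidence) = 0.078 / 0.3889 ≈ 0.201

0.583, 0.064, 0.153, 0.201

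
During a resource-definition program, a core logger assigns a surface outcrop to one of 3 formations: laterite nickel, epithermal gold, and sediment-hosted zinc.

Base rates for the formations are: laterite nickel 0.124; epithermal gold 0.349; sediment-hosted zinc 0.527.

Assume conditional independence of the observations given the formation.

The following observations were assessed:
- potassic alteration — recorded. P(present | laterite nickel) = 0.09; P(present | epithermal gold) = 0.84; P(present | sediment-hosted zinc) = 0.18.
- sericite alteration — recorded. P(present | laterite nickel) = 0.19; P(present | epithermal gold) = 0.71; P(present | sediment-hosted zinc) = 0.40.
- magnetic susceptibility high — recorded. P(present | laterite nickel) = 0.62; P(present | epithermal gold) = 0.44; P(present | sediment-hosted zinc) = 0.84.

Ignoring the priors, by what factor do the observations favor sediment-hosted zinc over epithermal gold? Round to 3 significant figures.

0.230

Take the product of per-observation likelihoods under each hypothesis, then divide.
  sediment-hosted zinc: 0.18 × 0.40 × 0.84 = 0.06048
  epithermal gold: 0.84 × 0.71 × 0.44 = 0.26242
Bayes factor = 0.06048 / 0.26242 ≈ 0.230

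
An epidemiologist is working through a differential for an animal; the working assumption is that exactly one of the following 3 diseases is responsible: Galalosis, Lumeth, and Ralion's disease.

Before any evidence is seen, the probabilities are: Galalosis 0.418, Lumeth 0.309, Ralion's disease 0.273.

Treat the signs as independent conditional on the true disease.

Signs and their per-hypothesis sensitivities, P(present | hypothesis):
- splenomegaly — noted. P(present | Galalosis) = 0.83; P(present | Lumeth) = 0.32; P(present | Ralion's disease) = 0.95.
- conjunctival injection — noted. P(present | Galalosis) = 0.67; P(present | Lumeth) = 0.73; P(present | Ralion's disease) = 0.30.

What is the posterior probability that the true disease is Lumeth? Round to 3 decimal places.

0.189

For each hypothesis, the unnormalized posterior weight is prior × product of the sign likelihoods:
  Galalosis: 0.418 × 0.83 × 0.67 = 0.23245
  Lumeth: 0.309 × 0.32 × 0.73 = 0.072182
  Ralion's disease: 0.273 × 0.95 × 0.30 = 0.077805
The unnormalized weights sum to 0.38244.
P(Lumeth | evidence) = 0.072182 / 0.38244 ≈ 0.189.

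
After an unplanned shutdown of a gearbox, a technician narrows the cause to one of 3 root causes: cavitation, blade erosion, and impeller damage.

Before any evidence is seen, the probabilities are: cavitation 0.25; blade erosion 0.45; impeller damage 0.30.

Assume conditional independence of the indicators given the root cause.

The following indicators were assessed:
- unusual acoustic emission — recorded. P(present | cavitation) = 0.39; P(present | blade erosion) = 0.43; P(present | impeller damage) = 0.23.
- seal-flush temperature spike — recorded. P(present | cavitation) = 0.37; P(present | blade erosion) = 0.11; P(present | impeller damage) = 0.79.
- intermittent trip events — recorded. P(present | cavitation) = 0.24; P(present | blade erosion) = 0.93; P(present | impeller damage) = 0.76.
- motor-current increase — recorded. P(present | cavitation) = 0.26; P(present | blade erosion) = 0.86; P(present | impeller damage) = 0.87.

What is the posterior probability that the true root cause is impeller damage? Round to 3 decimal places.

0.652

Multiply each prior by the joint likelihood of the indicator pattern:
  cavitation: 0.25 × 0.39 × 0.37 × 0.24 × 0.26 = 0.0022511
  blade erosion: 0.45 × 0.43 × 0.11 × 0.93 × 0.86 = 0.017024
  impeller damage: 0.30 × 0.23 × 0.79 × 0.76 × 0.87 = 0.036042
Marginal likelihood of the evidence = 0.055317.
P(impeller damage | evidence) = 0.036042 / 0.055317 ≈ 0.652.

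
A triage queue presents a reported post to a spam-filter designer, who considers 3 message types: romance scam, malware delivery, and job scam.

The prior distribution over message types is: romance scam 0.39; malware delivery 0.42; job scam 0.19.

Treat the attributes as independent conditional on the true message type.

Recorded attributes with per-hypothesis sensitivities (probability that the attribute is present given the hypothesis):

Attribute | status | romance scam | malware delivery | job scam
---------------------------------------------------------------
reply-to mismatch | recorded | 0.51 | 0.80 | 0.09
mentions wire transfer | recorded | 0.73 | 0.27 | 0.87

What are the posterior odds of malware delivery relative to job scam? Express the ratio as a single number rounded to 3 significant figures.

6.10

Posterior odds equal prior odds times the likelihood ratio; only the two competing hypotheses matter.
  malware delivery: 0.42 × 0.80 × 0.27 = 0.09072
  job scam: 0.19 × 0.09 × 0.87 = 0.014877
Odds(malware delivery : job scam) = 0.09072 / 0.014877 ≈ 6.10.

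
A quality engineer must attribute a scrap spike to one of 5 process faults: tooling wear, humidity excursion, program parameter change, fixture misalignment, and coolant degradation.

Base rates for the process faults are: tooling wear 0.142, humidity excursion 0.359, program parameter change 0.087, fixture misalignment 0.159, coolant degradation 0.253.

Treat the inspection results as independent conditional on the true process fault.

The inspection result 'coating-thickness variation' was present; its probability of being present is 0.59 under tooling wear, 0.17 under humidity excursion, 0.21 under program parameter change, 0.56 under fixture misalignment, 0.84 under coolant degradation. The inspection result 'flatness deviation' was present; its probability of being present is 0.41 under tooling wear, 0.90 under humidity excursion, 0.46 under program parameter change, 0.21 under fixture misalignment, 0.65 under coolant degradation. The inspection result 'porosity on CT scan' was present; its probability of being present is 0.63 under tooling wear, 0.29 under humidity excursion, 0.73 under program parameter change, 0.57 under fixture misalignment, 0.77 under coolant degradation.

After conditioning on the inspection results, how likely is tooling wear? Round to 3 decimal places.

For each hypothesis, the unnormalized posterior weight is prior × product of the inspection result likelihoods:
  tooling wear: 0.142 × 0.59 × 0.41 × 0.63 = 0.02164
  humidity excursion: 0.359 × 0.17 × 0.90 × 0.29 = 0.015929
  program parameter change: 0.087 × 0.21 × 0.46 × 0.73 = 0.0061351
  fixture misalignment: 0.159 × 0.56 × 0.21 × 0.57 = 0.010658
  coolant degradation: 0.253 × 0.84 × 0.65 × 0.77 = 0.10637
Normalizing constant Z = 0.02164 + 0.015929 + 0.0061351 + 0.010658 + 0.10637 = 0.16073.
P(tooling wear | evidence) = 0.02164 / 0.16073 ≈ 0.135.

0.135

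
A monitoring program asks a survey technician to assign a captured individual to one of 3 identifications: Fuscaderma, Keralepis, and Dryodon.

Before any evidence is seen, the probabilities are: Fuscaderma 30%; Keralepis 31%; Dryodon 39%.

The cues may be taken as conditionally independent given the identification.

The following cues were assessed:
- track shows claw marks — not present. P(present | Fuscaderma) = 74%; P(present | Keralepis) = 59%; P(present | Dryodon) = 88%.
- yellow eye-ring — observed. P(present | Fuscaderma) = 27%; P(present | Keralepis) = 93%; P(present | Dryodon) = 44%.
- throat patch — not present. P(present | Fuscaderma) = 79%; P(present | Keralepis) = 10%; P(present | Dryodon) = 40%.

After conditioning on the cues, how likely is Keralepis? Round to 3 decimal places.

By Bayes' rule with conditional independence, the unnormalized weight for each hypothesis is prior × ∏ likelihoods (using 1 − P(present | H) for each absent cue):
  Fuscaderma: 0.30 × (1 − 0.74) × 0.27 × (1 − 0.79) = 0.0044226
  Keralepis: 0.31 × (1 − 0.59) × 0.93 × (1 − 0.10) = 0.10638
  Dryodon: 0.39 × (1 − 0.88) × 0.44 × (1 − 0.40) = 0.012355
The unnormalized weights sum to 0.12316.
P(Keralepis | evidence) = 0.10638 / 0.12316 ≈ 0.864.

0.864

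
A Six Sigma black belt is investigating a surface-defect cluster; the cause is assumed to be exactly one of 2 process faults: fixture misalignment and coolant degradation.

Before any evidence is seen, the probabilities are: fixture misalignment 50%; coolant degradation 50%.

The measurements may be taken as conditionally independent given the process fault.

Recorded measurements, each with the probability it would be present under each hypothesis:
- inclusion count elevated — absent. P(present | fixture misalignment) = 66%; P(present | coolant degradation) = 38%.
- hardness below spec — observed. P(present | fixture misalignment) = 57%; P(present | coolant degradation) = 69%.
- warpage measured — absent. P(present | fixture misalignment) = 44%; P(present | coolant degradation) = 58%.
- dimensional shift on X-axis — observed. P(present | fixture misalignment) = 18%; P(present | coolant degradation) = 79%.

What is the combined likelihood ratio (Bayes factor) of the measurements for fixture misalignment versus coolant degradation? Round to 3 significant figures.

Joint likelihood of the measurement pattern under each hypothesis (using 1 − P(present | H) for each absent measurement):
  fixture misalignment: (1 − 0.66) × 0.57 × (1 − 0.44) × 0.18 = 0.019535
  coolant degradation: (1 − 0.38) × 0.69 × (1 − 0.58) × 0.79 = 0.14194
Bayes factor = 0.019535 / 0.14194 ≈ 0.138

0.138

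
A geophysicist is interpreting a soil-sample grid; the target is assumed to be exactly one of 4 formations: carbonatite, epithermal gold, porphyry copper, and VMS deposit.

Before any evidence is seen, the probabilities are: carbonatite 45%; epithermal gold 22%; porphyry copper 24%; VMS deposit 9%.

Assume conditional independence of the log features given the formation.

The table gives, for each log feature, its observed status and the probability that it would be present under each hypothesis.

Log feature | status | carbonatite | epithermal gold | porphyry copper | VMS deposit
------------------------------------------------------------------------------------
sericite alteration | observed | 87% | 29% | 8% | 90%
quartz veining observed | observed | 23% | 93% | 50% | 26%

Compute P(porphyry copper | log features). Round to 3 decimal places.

Multiply each prior by the joint likelihood of the log feature pattern:
  carbonatite: 0.45 × 0.87 × 0.23 = 0.090045
  epithermal gold: 0.22 × 0.29 × 0.93 = 0.059334
  porphyry copper: 0.24 × 0.08 × 0.50 = 0.0096
  VMS deposit: 0.09 × 0.90 × 0.26 = 0.02106
Normalizing constant Z = 0.090045 + 0.059334 + 0.0096 + 0.02106 = 0.18004.
P(porphyry copper | evidence) = 0.0096 / 0.18004 ≈ 0.053.

0.053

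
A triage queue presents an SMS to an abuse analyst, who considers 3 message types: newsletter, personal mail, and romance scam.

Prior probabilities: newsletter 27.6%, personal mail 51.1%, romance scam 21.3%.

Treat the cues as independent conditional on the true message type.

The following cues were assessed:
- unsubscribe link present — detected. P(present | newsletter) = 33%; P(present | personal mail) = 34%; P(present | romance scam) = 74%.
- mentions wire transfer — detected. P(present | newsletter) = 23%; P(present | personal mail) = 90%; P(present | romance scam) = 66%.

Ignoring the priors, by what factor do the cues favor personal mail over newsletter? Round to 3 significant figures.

Joint likelihood of the cue pattern under each hypothesis:
  personal mail: 0.34 × 0.90 = 0.306
  newsletter: 0.33 × 0.23 = 0.0759
Bayes factor = 0.306 / 0.0759 ≈ 4.03

4.03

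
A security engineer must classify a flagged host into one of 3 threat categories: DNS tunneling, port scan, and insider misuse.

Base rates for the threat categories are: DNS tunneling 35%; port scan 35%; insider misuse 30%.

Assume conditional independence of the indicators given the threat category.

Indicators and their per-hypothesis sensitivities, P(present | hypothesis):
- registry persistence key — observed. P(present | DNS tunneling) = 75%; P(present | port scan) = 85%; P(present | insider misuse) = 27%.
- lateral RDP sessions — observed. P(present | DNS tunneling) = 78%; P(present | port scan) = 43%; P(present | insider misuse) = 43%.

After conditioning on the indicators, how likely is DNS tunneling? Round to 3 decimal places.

For each hypothesis, the unnormalized posterior weight is prior × product of the indicator likelihoods:
  DNS tunneling: 0.35 × 0.75 × 0.78 = 0.20475
  port scan: 0.35 × 0.85 × 0.43 = 0.12792
  insider misuse: 0.30 × 0.27 × 0.43 = 0.03483
Marginal likelihood of the evidence = 0.3675.
P(DNS tunneling | evidence) = 0.20475 / 0.3675 ≈ 0.557.

0.557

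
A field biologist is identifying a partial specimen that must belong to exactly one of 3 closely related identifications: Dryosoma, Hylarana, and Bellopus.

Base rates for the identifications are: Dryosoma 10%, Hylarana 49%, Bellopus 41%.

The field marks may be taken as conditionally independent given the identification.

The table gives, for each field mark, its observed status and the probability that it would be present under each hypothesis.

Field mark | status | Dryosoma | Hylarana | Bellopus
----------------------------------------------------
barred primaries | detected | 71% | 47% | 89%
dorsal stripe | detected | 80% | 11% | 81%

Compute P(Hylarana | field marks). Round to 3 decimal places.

For each hypothesis, the unnormalized posterior weight is prior × product of the field mark likelihoods:
  Dryosoma: 0.10 × 0.71 × 0.80 = 0.0568
  Hylarana: 0.49 × 0.47 × 0.11 = 0.025333
  Bellopus: 0.41 × 0.89 × 0.81 = 0.29557
The unnormalized weights sum to 0.3777.
P(Hylarana | evidence) = 0.025333 / 0.3777 ≈ 0.067.

0.067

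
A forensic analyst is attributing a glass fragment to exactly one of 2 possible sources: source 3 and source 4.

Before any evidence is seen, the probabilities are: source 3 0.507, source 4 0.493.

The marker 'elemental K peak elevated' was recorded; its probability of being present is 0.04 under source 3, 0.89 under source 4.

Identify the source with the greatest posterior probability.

For each hypothesis, the unnormalized posterior weight is prior × likelihood:
  source 3: 0.507 × 0.04 = 0.02028
  source 4: 0.493 × 0.89 = 0.43877
Normalizing constant Z = 0.02028 + 0.43877 = 0.45905.
P(source 3 | evidence) ≈ 0.02028 / 0.45905 ≈ 0.044
P(source 4 | evidence) ≈ 0.43877 / 0.45905 ≈ 0.956
The largest is 0.956, so source 4 is most probable.

source 4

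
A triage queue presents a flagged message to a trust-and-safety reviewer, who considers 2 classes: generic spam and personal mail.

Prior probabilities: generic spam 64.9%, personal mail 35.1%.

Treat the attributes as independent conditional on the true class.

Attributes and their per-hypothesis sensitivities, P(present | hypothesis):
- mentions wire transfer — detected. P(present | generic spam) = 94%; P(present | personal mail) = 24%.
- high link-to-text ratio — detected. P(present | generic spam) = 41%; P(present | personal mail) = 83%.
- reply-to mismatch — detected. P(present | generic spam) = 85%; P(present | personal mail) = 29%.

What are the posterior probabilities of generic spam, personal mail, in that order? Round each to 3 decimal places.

0.913, 0.087

By Bayes' rule with conditional independence, the unnormalized weight for each hypothesis is prior × ∏ likelihoods:
  generic spam: 0.649 × 0.94 × 0.41 × 0.85 = 0.21261
  personal mail: 0.351 × 0.24 × 0.83 × 0.29 = 0.020277
Normalizing constant Z = 0.21261 + 0.020277 = 0.23288.
P(generic spam | evidence) = 0.21261 / 0.23288 ≈ 0.913
P(personal mail | evidence) = 0.020277 / 0.23288 ≈ 0.087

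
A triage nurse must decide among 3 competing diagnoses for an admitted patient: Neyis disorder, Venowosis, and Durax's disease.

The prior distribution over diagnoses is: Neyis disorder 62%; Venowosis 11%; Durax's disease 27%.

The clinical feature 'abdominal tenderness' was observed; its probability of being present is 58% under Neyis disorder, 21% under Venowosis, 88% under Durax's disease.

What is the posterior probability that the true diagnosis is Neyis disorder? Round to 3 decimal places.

0.580

Multiply each prior by the likelihood of the clinical feature:
  Neyis disorder: 0.62 × 0.58 = 0.3596
  Venowosis: 0.11 × 0.21 = 0.0231
  Durax's disease: 0.27 × 0.88 = 0.2376
Normalizing constant Z = 0.3596 + 0.0231 + 0.2376 = 0.6203.
P(Neyis disorder | evidence) = 0.3596 / 0.6203 ≈ 0.580.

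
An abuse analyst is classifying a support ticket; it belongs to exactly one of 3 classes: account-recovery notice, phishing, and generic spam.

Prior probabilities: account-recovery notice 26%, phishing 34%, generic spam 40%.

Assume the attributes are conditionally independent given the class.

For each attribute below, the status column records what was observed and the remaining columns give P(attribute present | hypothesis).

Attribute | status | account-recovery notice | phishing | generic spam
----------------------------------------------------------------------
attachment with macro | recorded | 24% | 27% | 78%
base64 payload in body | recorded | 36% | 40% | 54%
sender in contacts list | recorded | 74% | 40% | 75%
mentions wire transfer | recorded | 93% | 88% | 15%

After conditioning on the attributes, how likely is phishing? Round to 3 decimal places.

0.273

By Bayes' rule with conditional independence, the unnormalized weight for each hypothesis is prior × ∏ likelihoods:
  account-recovery notice: 0.26 × 0.24 × 0.36 × 0.74 × 0.93 = 0.01546
  phishing: 0.34 × 0.27 × 0.40 × 0.40 × 0.88 = 0.012925
  generic spam: 0.40 × 0.78 × 0.54 × 0.75 × 0.15 = 0.018954
Normalizing constant Z = 0.01546 + 0.012925 + 0.018954 = 0.047339.
P(phishing | evidence) = 0.012925 / 0.047339 ≈ 0.273.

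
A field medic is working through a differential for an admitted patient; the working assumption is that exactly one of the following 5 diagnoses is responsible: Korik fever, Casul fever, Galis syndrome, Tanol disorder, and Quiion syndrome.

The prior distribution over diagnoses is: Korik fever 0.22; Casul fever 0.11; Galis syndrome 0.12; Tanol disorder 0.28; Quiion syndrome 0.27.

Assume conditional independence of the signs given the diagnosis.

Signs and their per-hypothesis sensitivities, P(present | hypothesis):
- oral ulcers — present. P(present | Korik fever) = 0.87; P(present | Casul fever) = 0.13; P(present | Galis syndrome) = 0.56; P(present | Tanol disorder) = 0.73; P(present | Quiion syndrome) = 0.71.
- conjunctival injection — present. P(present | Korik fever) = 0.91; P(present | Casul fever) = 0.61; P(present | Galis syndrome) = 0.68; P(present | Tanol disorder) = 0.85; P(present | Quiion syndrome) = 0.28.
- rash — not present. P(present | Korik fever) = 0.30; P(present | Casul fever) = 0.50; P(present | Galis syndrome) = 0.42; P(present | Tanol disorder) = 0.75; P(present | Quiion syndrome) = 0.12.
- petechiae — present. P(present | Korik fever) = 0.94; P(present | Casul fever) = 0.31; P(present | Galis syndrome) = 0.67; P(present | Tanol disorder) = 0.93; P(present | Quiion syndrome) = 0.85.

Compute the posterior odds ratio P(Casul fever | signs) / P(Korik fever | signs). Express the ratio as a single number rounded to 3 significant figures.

Posterior odds equal prior odds times the likelihood ratio; only the two competing hypotheses matter (using 1 − P(present | H) for each absent sign).
  Casul fever: 0.11 × 0.13 × 0.61 × (1 − 0.50) × 0.31 = 0.0013521
  Korik fever: 0.22 × 0.87 × 0.91 × (1 − 0.30) × 0.94 = 0.11461
Odds(Casul fever : Korik fever) = 0.0013521 / 0.11461 ≈ 0.0118.

0.0118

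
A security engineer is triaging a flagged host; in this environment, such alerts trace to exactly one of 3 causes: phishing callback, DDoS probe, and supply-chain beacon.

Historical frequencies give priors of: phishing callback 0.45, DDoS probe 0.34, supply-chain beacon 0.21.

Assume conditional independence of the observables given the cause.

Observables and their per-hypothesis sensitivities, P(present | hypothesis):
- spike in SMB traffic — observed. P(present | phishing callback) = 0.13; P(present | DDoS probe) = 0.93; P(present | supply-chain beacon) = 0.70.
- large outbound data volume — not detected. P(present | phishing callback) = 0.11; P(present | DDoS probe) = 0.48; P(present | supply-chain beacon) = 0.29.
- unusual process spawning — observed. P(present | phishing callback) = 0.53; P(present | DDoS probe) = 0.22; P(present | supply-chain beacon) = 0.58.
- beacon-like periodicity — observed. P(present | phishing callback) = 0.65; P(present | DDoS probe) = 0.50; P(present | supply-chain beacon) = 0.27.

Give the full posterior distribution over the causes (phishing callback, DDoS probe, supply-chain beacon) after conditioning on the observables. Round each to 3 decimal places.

Multiply each prior by the joint likelihood of the observable pattern (using 1 − P(present | H) for each absent observable):
  phishing callback: 0.45 × 0.13 × (1 − 0.11) × 0.53 × 0.65 = 0.017936
  DDoS probe: 0.34 × 0.93 × (1 − 0.48) × 0.22 × 0.50 = 0.018087
  supply-chain beacon: 0.21 × 0.70 × (1 − 0.29) × 0.58 × 0.27 = 0.016344
Normalizing constant Z = 0.017936 + 0.018087 + 0.016344 = 0.052367.
P(phishing callback | evidence) = 0.017936 / 0.052367 ≈ 0.343
P(DDoS probe | evidence) = 0.018087 / 0.052367 ≈ 0.345
P(supply-chain beacon | evidence) = 0.016344 / 0.052367 ≈ 0.312

0.343, 0.345, 0.312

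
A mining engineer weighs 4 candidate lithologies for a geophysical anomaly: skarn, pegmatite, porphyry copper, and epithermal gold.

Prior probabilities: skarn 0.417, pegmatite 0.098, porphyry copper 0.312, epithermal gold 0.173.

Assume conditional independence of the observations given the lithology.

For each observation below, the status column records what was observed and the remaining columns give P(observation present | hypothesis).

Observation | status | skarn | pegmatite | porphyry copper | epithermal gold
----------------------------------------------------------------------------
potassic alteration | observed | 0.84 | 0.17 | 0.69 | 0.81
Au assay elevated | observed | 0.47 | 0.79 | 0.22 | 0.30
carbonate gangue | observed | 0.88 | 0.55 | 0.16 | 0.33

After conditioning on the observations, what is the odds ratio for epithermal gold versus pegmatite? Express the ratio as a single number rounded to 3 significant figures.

1.92

Posterior odds equal prior odds times the likelihood ratio; only the two competing hypotheses matter.
  epithermal gold: 0.173 × 0.81 × 0.30 × 0.33 = 0.013873
  pegmatite: 0.098 × 0.17 × 0.79 × 0.55 = 0.0072388
Odds(epithermal gold : pegmatite) = 0.013873 / 0.0072388 ≈ 1.92.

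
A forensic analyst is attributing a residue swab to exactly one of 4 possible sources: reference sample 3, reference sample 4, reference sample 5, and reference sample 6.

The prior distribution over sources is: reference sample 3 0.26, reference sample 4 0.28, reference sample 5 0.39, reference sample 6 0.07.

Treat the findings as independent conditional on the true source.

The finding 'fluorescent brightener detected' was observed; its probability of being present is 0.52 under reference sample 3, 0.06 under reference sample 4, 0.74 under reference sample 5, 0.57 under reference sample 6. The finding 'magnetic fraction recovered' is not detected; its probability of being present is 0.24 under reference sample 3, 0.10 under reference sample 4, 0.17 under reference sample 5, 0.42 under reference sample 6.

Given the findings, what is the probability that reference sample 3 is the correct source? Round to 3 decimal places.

0.270

For each hypothesis, the unnormalized posterior weight is prior × product of the finding likelihoods (using 1 − P(present | H) for each absent finding):
  reference sample 3: 0.26 × 0.52 × (1 − 0.24) = 0.10275
  reference sample 4: 0.28 × 0.06 × (1 − 0.10) = 0.01512
  reference sample 5: 0.39 × 0.74 × (1 − 0.17) = 0.23954
  reference sample 6: 0.07 × 0.57 × (1 − 0.42) = 0.023142
The unnormalized weights sum to 0.38055.
P(reference sample 3 | evidence) = 0.10275 / 0.38055 ≈ 0.270.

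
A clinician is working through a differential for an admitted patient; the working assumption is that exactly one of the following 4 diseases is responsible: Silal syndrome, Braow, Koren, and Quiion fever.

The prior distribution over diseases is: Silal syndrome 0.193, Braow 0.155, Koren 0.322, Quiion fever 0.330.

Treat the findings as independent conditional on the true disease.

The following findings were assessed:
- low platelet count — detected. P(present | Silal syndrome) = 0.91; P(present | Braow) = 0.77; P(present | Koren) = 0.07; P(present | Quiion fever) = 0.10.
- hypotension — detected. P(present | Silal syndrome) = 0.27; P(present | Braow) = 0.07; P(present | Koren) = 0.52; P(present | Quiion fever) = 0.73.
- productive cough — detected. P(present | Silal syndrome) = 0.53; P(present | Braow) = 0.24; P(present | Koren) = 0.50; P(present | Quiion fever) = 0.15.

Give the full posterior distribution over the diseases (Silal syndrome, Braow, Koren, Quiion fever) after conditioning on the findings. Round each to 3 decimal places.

0.686, 0.055, 0.160, 0.099

Multiply each prior by the joint likelihood of the evidence pattern:
  Silal syndrome: 0.193 × 0.91 × 0.27 × 0.53 = 0.025133
  Braow: 0.155 × 0.77 × 0.07 × 0.24 = 0.0020051
  Koren: 0.322 × 0.07 × 0.52 × 0.50 = 0.0058604
  Quiion fever: 0.330 × 0.10 × 0.73 × 0.15 = 0.0036135
Marginal likelihood of the evidence = 0.036612.
P(Silal syndrome | evidence) = 0.025133 / 0.036612 ≈ 0.686
P(Braow | evidence) = 0.0020051 / 0.036612 ≈ 0.055
P(Koren | evidence) = 0.0058604 / 0.036612 ≈ 0.160
P(Quiion fever | evidence) = 0.0036135 / 0.036612 ≈ 0.099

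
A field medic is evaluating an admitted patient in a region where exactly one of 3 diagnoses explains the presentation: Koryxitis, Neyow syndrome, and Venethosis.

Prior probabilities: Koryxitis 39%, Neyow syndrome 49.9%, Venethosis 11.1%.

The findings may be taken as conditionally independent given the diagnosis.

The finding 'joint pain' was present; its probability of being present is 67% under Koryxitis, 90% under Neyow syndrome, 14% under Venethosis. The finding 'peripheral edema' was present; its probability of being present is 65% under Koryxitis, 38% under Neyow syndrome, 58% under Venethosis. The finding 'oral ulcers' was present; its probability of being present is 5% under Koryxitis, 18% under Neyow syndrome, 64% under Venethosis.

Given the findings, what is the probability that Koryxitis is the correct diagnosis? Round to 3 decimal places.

For each hypothesis, the unnormalized posterior weight is prior × product of the finding likelihoods:
  Koryxitis: 0.390 × 0.67 × 0.65 × 0.05 = 0.0084923
  Neyow syndrome: 0.499 × 0.90 × 0.38 × 0.18 = 0.030718
  Venethosis: 0.111 × 0.14 × 0.58 × 0.64 = 0.0057684
Marginal likelihood of the evidence = 0.044979.
P(Koryxitis | evidence) = 0.0084923 / 0.044979 ≈ 0.189.

0.189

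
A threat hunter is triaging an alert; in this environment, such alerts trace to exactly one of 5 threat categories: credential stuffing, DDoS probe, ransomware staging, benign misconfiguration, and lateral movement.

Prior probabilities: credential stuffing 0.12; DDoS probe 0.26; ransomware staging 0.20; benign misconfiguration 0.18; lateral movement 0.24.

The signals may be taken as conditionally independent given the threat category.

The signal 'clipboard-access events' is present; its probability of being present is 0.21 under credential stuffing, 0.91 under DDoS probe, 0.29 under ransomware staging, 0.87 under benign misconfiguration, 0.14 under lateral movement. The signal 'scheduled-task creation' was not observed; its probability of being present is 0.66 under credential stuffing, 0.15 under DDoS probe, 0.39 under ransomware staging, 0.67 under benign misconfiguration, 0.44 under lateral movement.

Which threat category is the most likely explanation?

Multiply each prior by the joint likelihood of the signal pattern (using 1 − P(present | H) for each absent signal):
  credential stuffing: 0.12 × 0.21 × (1 − 0.66) = 0.008568
  DDoS probe: 0.26 × 0.91 × (1 − 0.15) = 0.20111
  ransomware staging: 0.20 × 0.29 × (1 − 0.39) = 0.03538
  benign misconfiguration: 0.18 × 0.87 × (1 − 0.67) = 0.051678
  lateral movement: 0.24 × 0.14 × (1 − 0.44) = 0.018816
Marginal likelihood of the evidence = 0.31555.
P(credential stuffing | evidence) ≈ 0.008568 / 0.31555 ≈ 0.027
P(DDoS probe | evidence) ≈ 0.20111 / 0.31555 ≈ 0.637
P(ransomware staging | evidence) ≈ 0.03538 / 0.31555 ≈ 0.112
P(benign misconfiguration | evidence) ≈ 0.051678 / 0.31555 ≈ 0.164
P(lateral movement | evidence) ≈ 0.018816 / 0.31555 ≈ 0.060
The largest is 0.637, so DDoS probe is most probable.

DDoS probe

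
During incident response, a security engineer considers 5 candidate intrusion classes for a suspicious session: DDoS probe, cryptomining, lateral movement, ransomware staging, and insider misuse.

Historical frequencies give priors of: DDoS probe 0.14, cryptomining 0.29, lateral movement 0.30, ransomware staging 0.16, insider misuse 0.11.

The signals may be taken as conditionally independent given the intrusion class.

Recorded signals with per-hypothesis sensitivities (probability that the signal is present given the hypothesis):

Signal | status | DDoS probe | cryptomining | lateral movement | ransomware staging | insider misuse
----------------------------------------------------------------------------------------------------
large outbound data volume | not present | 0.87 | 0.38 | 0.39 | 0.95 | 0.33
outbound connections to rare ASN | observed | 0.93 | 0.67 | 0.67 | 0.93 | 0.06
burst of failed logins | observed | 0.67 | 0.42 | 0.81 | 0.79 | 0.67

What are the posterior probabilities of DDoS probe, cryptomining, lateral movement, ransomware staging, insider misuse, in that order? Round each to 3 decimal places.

By Bayes' rule with conditional independence, the unnormalized weight for each hypothesis is prior × ∏ likelihoods (using 1 − P(present | H) for each absent signal):
  DDoS probe: 0.14 × (1 − 0.87) × 0.93 × 0.67 = 0.01134
  cryptomining: 0.29 × (1 − 0.38) × 0.67 × 0.42 = 0.050596
  lateral movement: 0.30 × (1 − 0.39) × 0.67 × 0.81 = 0.099314
  ransomware staging: 0.16 × (1 − 0.95) × 0.93 × 0.79 = 0.0058776
  insider misuse: 0.11 × (1 − 0.33) × 0.06 × 0.67 = 0.0029627
Normalizing constant Z = 0.01134 + 0.050596 + 0.099314 + 0.0058776 + 0.0029627 = 0.17009.
P(DDoS probe | evidence) = 0.01134 / 0.17009 ≈ 0.067
P(cryptomining | evidence) = 0.050596 / 0.17009 ≈ 0.297
P(lateral movement | evidence) = 0.099314 / 0.17009 ≈ 0.584
P(ransomware staging | evidence) = 0.0058776 / 0.17009 ≈ 0.035
P(insider misuse | evidence) = 0.0029627 / 0.17009 ≈ 0.017

0.067, 0.297, 0.584, 0.035, 0.017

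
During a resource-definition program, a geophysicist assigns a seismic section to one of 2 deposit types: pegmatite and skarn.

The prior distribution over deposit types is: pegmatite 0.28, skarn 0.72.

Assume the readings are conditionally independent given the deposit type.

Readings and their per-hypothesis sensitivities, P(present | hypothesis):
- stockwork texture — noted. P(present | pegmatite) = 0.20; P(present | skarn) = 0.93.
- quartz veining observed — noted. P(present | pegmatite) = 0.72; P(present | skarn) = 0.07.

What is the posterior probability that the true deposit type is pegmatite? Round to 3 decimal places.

0.462

By Bayes' rule with conditional independence, the unnormalized weight for each hypothesis is prior × ∏ likelihoods:
  pegmatite: 0.28 × 0.20 × 0.72 = 0.04032
  skarn: 0.72 × 0.93 × 0.07 = 0.046872
Marginal likelihood of the evidence = 0.087192.
P(pegmatite | evidence) = 0.04032 / 0.087192 ≈ 0.462.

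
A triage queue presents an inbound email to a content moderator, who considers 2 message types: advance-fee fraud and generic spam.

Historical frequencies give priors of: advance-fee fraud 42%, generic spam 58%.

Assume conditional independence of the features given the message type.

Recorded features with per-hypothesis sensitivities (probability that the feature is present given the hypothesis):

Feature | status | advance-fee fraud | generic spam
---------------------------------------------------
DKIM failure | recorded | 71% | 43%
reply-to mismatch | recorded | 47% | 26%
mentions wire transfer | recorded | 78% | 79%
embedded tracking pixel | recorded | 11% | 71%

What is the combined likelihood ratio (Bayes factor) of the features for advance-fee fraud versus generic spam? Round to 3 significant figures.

0.457

Take the product of per-feature likelihoods under each hypothesis, then divide.
  advance-fee fraud: 0.71 × 0.47 × 0.78 × 0.11 = 0.028631
  generic spam: 0.43 × 0.26 × 0.79 × 0.71 = 0.062709
Bayes factor = 0.028631 / 0.062709 ≈ 0.457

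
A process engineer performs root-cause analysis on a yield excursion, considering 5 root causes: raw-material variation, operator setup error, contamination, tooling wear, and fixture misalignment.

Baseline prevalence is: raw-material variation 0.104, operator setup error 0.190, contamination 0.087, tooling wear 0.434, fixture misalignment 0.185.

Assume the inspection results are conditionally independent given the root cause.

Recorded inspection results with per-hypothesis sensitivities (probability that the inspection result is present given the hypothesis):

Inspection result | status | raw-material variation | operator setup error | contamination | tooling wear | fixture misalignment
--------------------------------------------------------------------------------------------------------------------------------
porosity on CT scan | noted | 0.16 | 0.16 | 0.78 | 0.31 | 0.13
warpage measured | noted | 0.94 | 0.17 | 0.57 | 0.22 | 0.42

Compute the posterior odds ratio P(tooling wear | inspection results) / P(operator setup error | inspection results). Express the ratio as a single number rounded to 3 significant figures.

5.73

Unnormalized posterior weight (prior times the inspection result likelihoods) for each of the two hypotheses:
  tooling wear: 0.434 × 0.31 × 0.22 = 0.029599
  operator setup error: 0.190 × 0.16 × 0.17 = 0.005168
Posterior odds = 0.029599 / 0.005168 ≈ 5.73.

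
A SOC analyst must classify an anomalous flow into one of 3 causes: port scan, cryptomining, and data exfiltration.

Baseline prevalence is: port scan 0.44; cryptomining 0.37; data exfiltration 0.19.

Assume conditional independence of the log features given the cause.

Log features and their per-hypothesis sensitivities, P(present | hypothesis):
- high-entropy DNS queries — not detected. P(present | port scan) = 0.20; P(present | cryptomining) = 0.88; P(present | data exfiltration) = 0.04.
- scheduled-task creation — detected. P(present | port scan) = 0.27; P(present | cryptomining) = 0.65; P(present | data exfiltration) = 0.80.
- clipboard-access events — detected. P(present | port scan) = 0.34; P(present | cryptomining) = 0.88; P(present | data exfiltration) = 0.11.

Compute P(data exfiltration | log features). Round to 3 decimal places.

0.218

Multiply each prior by the joint likelihood of the log feature pattern (using 1 − P(present | H) for each absent log feature):
  port scan: 0.44 × (1 − 0.20) × 0.27 × 0.34 = 0.032314
  cryptomining: 0.37 × (1 − 0.88) × 0.65 × 0.88 = 0.025397
  data exfiltration: 0.19 × (1 − 0.04) × 0.80 × 0.11 = 0.016051
Normalizing constant Z = 0.032314 + 0.025397 + 0.016051 = 0.073762.
P(data exfiltration | evidence) = 0.016051 / 0.073762 ≈ 0.218.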